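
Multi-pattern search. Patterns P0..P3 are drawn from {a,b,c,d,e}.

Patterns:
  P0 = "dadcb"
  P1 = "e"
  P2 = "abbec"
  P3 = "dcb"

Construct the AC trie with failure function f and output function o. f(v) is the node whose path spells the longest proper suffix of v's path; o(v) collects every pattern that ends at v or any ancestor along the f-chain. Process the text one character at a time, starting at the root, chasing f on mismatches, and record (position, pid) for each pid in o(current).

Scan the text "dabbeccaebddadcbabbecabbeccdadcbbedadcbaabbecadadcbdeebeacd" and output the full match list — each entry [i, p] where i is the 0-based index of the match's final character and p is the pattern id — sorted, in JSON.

Construct AC machine:
Trie (insert patterns):
  n0 'ε': a→7 d→1 e→6
  n1 'd': a→2 c→12
  n2 'da': d→3
  n3 'dad': c→4
  n4 'dadc': b→5
  n5 'dadcb': ·  ←P0
  n6 'e': ·  ←P1
  n7 'a': b→8
  n8 'ab': b→9
  n9 'abb': e→10
  n10 'abbe': c→11
  n11 'abbec': ·  ←P2
  n12 'dc': b→13
  n13 'dcb': ·  ←P3

Failure links (BFS by depth):
  fail(1) 'd': from fail(0)=0 chase 'd': 0 ⇒ 0;  out=∅∪out(0)=∅
  fail(6) 'e': from fail(0)=0 chase 'e': 0 ⇒ 0;  out={1}∪out(0)={1}
  fail(7) 'a': from fail(0)=0 chase 'a': 0 ⇒ 0;  out=∅∪out(0)=∅
  fail(2) 'da': from fail(1)=0 chase 'a': 0 ⇒ 7;  out=∅∪out(7)=∅
  fail(8) 'ab': from fail(7)=0 chase 'b': 0 ⇒ 0;  out=∅∪out(0)=∅
  fail(12) 'dc': from fail(1)=0 chase 'c': 0 ⇒ 0;  out=∅∪out(0)=∅
  fail(3) 'dad': from fail(2)=7 chase 'd': 7→0 ⇒ 1;  out=∅∪out(1)=∅
  fail(9) 'abb': from fail(8)=0 chase 'b': 0 ⇒ 0;  out=∅∪out(0)=∅
  fail(13) 'dcb': from fail(12)=0 chase 'b': 0 ⇒ 0;  out={3}∪out(0)={3}
  fail(4) 'dadc': from fail(3)=1 chase 'c': 1 ⇒ 12;  out=∅∪out(12)=∅
  fail(10) 'abbe': from fail(9)=0 chase 'e': 0 ⇒ 6;  out=∅∪out(6)={1}
  fail(5) 'dadcb': from fail(4)=12 chase 'b': 12 ⇒ 13;  out={0}∪out(13)={0,3}
  fail(11) 'abbec': from fail(10)=6 chase 'c': 6→0 ⇒ 0;  out={2}∪out(0)={2}

Text stream:
[0] read 'd'  n0⇒n1
[1] read 'a'  n1⇒n2
[2] read 'b'  n2⇒n8 ·f
[3] read 'b'  n8⇒n9
[4] read 'e'  n9⇒n10  emit P1@[4:4]
[5] read 'c'  n10⇒n11  emit P2@[1:5]
[6] read 'c'  n11⇒n0 ·f
[7] read 'a'  n0⇒n7
[8] read 'e'  n7⇒n6 ·f  emit P1@[8:8]
[9] read 'b'  n6⇒n0 ·f
[10] read 'd'  n0⇒n1
[11] read 'd'  n1⇒n1 ·f
[12] read 'a'  n1⇒n2
[13] read 'd'  n2⇒n3
[14] read 'c'  n3⇒n4
[15] read 'b'  n4⇒n5  emit P0@[11:15],P3@[13:15]
[16] read 'a'  n5⇒n7 ·f
[17] read 'b'  n7⇒n8
[18] read 'b'  n8⇒n9
[19] read 'e'  n9⇒n10  emit P1@[19:19]
[20] read 'c'  n10⇒n11  emit P2@[16:20]
[21] read 'a'  n11⇒n7 ·f
[22] read 'b'  n7⇒n8
[23] read 'b'  n8⇒n9
[24] read 'e'  n9⇒n10  emit P1@[24:24]
[25] read 'c'  n10⇒n11  emit P2@[21:25]
[26] read 'c'  n11⇒n0 ·f
[27] read 'd'  n0⇒n1
[28] read 'a'  n1⇒n2
[29] read 'd'  n2⇒n3
[30] read 'c'  n3⇒n4
[31] read 'b'  n4⇒n5  emit P0@[27:31],P3@[29:31]
[32] read 'b'  n5⇒n0 ·f
[33] read 'e'  n0⇒n6  emit P1@[33:33]
[34] read 'd'  n6⇒n1 ·f
[35] read 'a'  n1⇒n2
[36] read 'd'  n2⇒n3
[37] read 'c'  n3⇒n4
[38] read 'b'  n4⇒n5  emit P0@[34:38],P3@[36:38]
[39] read 'a'  n5⇒n7 ·f
[40] read 'a'  n7⇒n7 ·f
[41] read 'b'  n7⇒n8
[42] read 'b'  n8⇒n9
[43] read 'e'  n9⇒n10  emit P1@[43:43]
[44] read 'c'  n10⇒n11  emit P2@[40:44]
[45] read 'a'  n11⇒n7 ·f
[46] read 'd'  n7⇒n1 ·f
[47] read 'a'  n1⇒n2
[48] read 'd'  n2⇒n3
[49] read 'c'  n3⇒n4
[50] read 'b'  n4⇒n5  emit P0@[46:50],P3@[48:50]
[51] read 'd'  n5⇒n1 ·f
[52] read 'e'  n1⇒n6 ·f  emit P1@[52:52]
[53] read 'e'  n6⇒n6 ·f  emit P1@[53:53]
[54] read 'b'  n6⇒n0 ·f
[55] read 'e'  n0⇒n6  emit P1@[55:55]
[56] read 'a'  n6⇒n7 ·f
[57] read 'c'  n7⇒n0 ·f
[58] read 'd'  n0⇒n1

All matches (sorted): [[4,1],[5,2],[8,1],[15,0],[15,3],[19,1],[20,2],[24,1],[25,2],[31,0],[31,3],[33,1],[38,0],[38,3],[43,1],[44,2],[50,0],[50,3],[52,1],[53,1],[55,1]]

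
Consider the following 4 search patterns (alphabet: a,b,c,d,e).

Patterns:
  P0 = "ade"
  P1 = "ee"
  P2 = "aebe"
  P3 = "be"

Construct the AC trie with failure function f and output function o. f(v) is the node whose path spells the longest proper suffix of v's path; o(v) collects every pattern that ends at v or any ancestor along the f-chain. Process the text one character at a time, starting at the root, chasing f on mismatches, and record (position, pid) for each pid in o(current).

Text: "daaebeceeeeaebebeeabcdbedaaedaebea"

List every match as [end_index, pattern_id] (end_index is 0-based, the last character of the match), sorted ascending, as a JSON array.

Build:
Trie nodes:
  0='ε' goto a→1 b→9 e→4
  1='a' goto d→2 e→6
  2='ad' goto e→3
  3='ade' goto ·  [P0 ends]
  4='e' goto e→5
  5='ee' goto ·  [P1 ends]
  6='ae' goto b→7
  7='aeb' goto e→8
  8='aebe' goto ·  [P2 ends]
  9='b' goto e→10
  10='be' goto ·  [P3 ends]

BFS fail/out derivation:
  n1('a'): parent n0 fail=0; on 'a' 0 → fail=0;  out ∅∪∅=∅
  n4('e'): parent n0 fail=0; on 'e' 0 → fail=0;  out ∅∪∅=∅
  n9('b'): parent n0 fail=0; on 'b' 0 → fail=0;  out ∅∪∅=∅
  n2('ad'): parent n1 fail=0; on 'd' 0 → fail=0;  out ∅∪∅=∅
  n5('ee'): parent n4 fail=0; on 'e' 0 → fail=4;  out {1}∪∅={1}
  n6('ae'): parent n1 fail=0; on 'e' 0 → fail=4;  out ∅∪∅=∅
  n10('be'): parent n9 fail=0; on 'e' 0 → fail=4;  out {3}∪∅={3}
  n3('ade'): parent n2 fail=0; on 'e' 0 → fail=4;  out {0}∪∅={0}
  n7('aeb'): parent n6 fail=4; on 'b' 4→0 → fail=9;  out ∅∪∅=∅
  n8('aebe'): parent n7 fail=9; on 'e' 9 → fail=10;  out {2}∪{3}={2,3}

Run:
[0] read 'd'  n0⇒n0
[1] read 'a'  n0⇒n1
[2] read 'a'  n1⇒n1 ·f
[3] read 'e'  n1⇒n6
[4] read 'b'  n6⇒n7
[5] read 'e'  n7⇒n8  emit P2@[2:5],P3@[4:5]
[6] read 'c'  n8⇒n0 ·f
[7] read 'e'  n0⇒n4
[8] read 'e'  n4⇒n5  emit P1@[7:8]
[9] read 'e'  n5⇒n5 ·f  emit P1@[8:9]
[10] read 'e'  n5⇒n5 ·f  emit P1@[9:10]
[11] read 'a'  n5⇒n1 ·f
[12] read 'e'  n1⇒n6
[13] read 'b'  n6⇒n7
[14] read 'e'  n7⇒n8  emit P2@[11:14],P3@[13:14]
[15] read 'b'  n8⇒n9 ·f
[16] read 'e'  n9⇒n10  emit P3@[15:16]
[17] read 'e'  n10⇒n5 ·f  emit P1@[16:17]
[18] read 'a'  n5⇒n1 ·f
[19] read 'b'  n1⇒n9 ·f
[20] read 'c'  n9⇒n0 ·f
[21] read 'd'  n0⇒n0
[22] read 'b'  n0⇒n9
[23] read 'e'  n9⇒n10  emit P3@[22:23]
[24] read 'd'  n10⇒n0 ·f
[25] read 'a'  n0⇒n1
[26] read 'a'  n1⇒n1 ·f
[27] read 'e'  n1⇒n6
[28] read 'd'  n6⇒n0 ·f
[29] read 'a'  n0⇒n1
[30] read 'e'  n1⇒n6
[31] read 'b'  n6⇒n7
[32] read 'e'  n7⇒n8  emit P2@[29:32],P3@[31:32]
[33] read 'a'  n8⇒n1 ·f

Result: [[5,2],[5,3],[8,1],[9,1],[10,1],[14,2],[14,3],[16,3],[17,1],[23,3],[32,2],[32,3]]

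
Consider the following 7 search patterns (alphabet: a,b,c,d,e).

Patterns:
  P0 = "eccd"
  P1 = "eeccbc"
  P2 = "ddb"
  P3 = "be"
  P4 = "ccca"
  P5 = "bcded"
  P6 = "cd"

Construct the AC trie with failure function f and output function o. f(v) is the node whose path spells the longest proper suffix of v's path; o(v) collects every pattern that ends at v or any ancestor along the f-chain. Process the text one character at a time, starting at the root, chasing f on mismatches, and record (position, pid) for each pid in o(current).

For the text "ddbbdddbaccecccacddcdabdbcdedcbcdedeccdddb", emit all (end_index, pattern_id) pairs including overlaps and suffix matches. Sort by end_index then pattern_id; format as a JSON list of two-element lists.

Build:
Trie (insert patterns):
  0='ε' goto b→13 c→15 d→10 e→1
  1='e' goto c→2 e→5
  2='ec' goto c→3
  3='ecc' goto d→4
  4='eccd' goto ·  [P0 ends]
  5='ee' goto c→6
  6='eec' goto c→7
  7='eecc' goto b→8
  8='eeccb' goto c→9
  9='eeccbc' goto ·  [P1 ends]
  10='d' goto d→11
  11='dd' goto b→12
  12='ddb' goto ·  [P2 ends]
  13='b' goto c→19 e→14
  14='be' goto ·  [P3 ends]
  15='c' goto c→16 d→23
  16='cc' goto c→17
  17='ccc' goto a→18
  18='ccca' goto ·  [P4 ends]
  19='bc' goto d→20
  20='bcd' goto e→21
  21='bcde' goto d→22
  22='bcded' goto ·  [P5 ends]
  23='cd' goto ·  [P6 ends]

BFS fail/out derivation:
  fail(1) 'e': from fail(0)=0 chase 'e': 0 ⇒ 0;  out=∅∪out(0)=∅
  fail(10) 'd': from fail(0)=0 chase 'd': 0 ⇒ 0;  out=∅∪out(0)=∅
  fail(13) 'b': from fail(0)=0 chase 'b': 0 ⇒ 0;  out=∅∪out(0)=∅
  fail(15) 'c': from fail(0)=0 chase 'c': 0 ⇒ 0;  out=∅∪out(0)=∅
  fail(2) 'ec': from fail(1)=0 chase 'c': 0 ⇒ 15;  out=∅∪out(15)=∅
  fail(5) 'ee': from fail(1)=0 chase 'e': 0 ⇒ 1;  out=∅∪out(1)=∅
  fail(11) 'dd': from fail(10)=0 chase 'd': 0 ⇒ 10;  out=∅∪out(10)=∅
  fail(14) 'be': from fail(13)=0 chase 'e': 0 ⇒ 1;  out={3}∪out(1)={3}
  fail(16) 'cc': from fail(15)=0 chase 'c': 0 ⇒ 15;  out=∅∪out(15)=∅
  fail(19) 'bc': from fail(13)=0 chase 'c': 0 ⇒ 15;  out=∅∪out(15)=∅
  fail(23) 'cd': from fail(15)=0 chase 'd': 0 ⇒ 10;  out={6}∪out(10)={6}
  fail(3) 'ecc': from fail(2)=15 chase 'c': 15 ⇒ 16;  out=∅∪out(16)=∅
  fail(6) 'eec': from fail(5)=1 chase 'c': 1 ⇒ 2;  out=∅∪out(2)=∅
  fail(12) 'ddb': from fail(11)=10 chase 'b': 10→0 ⇒ 13;  out={2}∪out(13)={2}
  fail(17) 'ccc': from fail(16)=15 chase 'c': 15 ⇒ 16;  out=∅∪out(16)=∅
  fail(20) 'bcd': from fail(19)=15 chase 'd': 15 ⇒ 23;  out=∅∪out(23)={6}
  fail(4) 'eccd': from fail(3)=16 chase 'd': 16→15 ⇒ 23;  out={0}∪out(23)={0,6}
  fail(7) 'eecc': from fail(6)=2 chase 'c': 2 ⇒ 3;  out=∅∪out(3)=∅
  fail(18) 'ccca': from fail(17)=16 chase 'a': 16→15→0 ⇒ 0;  out={4}∪out(0)={4}
  fail(21) 'bcde': from fail(20)=23 chase 'e': 23→10→0 ⇒ 1;  out=∅∪out(1)=∅
  fail(8) 'eeccb': from fail(7)=3 chase 'b': 3→16→15→0 ⇒ 13;  out=∅∪out(13)=∅
  fail(22) 'bcded': from fail(21)=1 chase 'd': 1→0 ⇒ 10;  out={5}∪out(10)={5}
  fail(9) 'eeccbc': from fail(8)=13 chase 'c': 13 ⇒ 19;  out={1}∪out(19)={1}

Scan:
i=0 'd': node 0→10
i=1 'd': node 10→11
i=2 'b': node 11→12  → match P2@[0:2]
i=3 'b': node 12→13 (via fail)
i=4 'd': node 13→10 (via fail)
i=5 'd': node 10→11
i=6 'd': node 11→11 (via fail)
i=7 'b': node 11→12  → match P2@[5:7]
i=8 'a': node 12→0 (via fail)
i=9 'c': node 0→15
i=10 'c': node 15→16
i=11 'e': node 16→1 (via fail)
i=12 'c': node 1→2
i=13 'c': node 2→3
i=14 'c': node 3→17 (via fail)
i=15 'a': node 17→18  → match P4@[12:15]
i=16 'c': node 18→15 (via fail)
i=17 'd': node 15→23  → match P6@[16:17]
i=18 'd': node 23→11 (via fail)
i=19 'c': node 11→15 (via fail)
i=20 'd': node 15→23  → match P6@[19:20]
i=21 'a': node 23→0 (via fail)
i=22 'b': node 0→13
i=23 'd': node 13→10 (via fail)
i=24 'b': node 10→13 (via fail)
i=25 'c': node 13→19
i=26 'd': node 19→20  → match P6@[25:26]
i=27 'e': node 20→21
i=28 'd': node 21→22  → match P5@[24:28]
i=29 'c': node 22→15 (via fail)
i=30 'b': node 15→13 (via fail)
i=31 'c': node 13→19
i=32 'd': node 19→20  → match P6@[31:32]
i=33 'e': node 20→21
i=34 'd': node 21→22  → match P5@[30:34]
i=35 'e': node 22→1 (via fail)
i=36 'c': node 1→2
i=37 'c': node 2→3
i=38 'd': node 3→4  → match P0@[35:38],P6@[37:38]
i=39 'd': node 4→11 (via fail)
i=40 'd': node 11→11 (via fail)
i=41 'b': node 11→12  → match P2@[39:41]

Matches: [[2,2],[7,2],[15,4],[17,6],[20,6],[26,6],[28,5],[32,6],[34,5],[38,0],[38,6],[41,2]]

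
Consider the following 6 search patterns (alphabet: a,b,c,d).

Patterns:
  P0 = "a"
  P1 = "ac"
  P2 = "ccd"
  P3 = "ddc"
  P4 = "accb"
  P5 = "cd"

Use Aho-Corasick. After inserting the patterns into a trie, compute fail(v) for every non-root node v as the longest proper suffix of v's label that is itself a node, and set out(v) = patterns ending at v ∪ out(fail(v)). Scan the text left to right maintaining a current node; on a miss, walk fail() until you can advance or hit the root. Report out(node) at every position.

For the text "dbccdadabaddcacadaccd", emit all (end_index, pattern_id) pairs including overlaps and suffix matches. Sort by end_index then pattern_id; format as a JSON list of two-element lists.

Build:
Trie (insert patterns):
  0='ε' goto a→1 c→3 d→6
  1='a' goto c→2  ←P0
  2='ac' goto c→9  ←P1
  3='c' goto c→4 d→11
  4='cc' goto d→5
  5='ccd' goto ·  ←P2
  6='d' goto d→7
  7='dd' goto c→8
  8='ddc' goto ·  ←P3
  9='acc' goto b→10
  10='accb' goto ·  ←P4
  11='cd' goto ·  ←P5

BFS fail/out derivation:
  n1('a'): parent n0 fail=0; on 'a' 0 → fail=0;  out {0}∪∅={0}
  n3('c'): parent n0 fail=0; on 'c' 0 → fail=0;  out ∅∪∅=∅
  n6('d'): parent n0 fail=0; on 'd' 0 → fail=0;  out ∅∪∅=∅
  n2('ac'): parent n1 fail=0; on 'c' 0 → fail=3;  out {1}∪∅={1}
  n4('cc'): parent n3 fail=0; on 'c' 0 → fail=3;  out ∅∪∅=∅
  n7('dd'): parent n6 fail=0; on 'd' 0 → fail=6;  out ∅∪∅=∅
  n11('cd'): parent n3 fail=0; on 'd' 0 → fail=6;  out {5}∪∅={5}
  n5('ccd'): parent n4 fail=3; on 'd' 3 → fail=11;  out {2}∪{5}={2,5}
  n8('ddc'): parent n7 fail=6; on 'c' 6→0 → fail=3;  out {3}∪∅={3}
  n9('acc'): parent n2 fail=3; on 'c' 3 → fail=4;  out ∅∪∅=∅
  n10('accb'): parent n9 fail=4; on 'b' 4→3→0 → fail=0;  out {4}∪∅={4}

Run:
[0] read 'd'  n0⇒n6
[1] read 'b'  n6⇒n0 (via fail)
[2] read 'c'  n0⇒n3
[3] read 'c'  n3⇒n4
[4] read 'd'  n4⇒n5  ** P2@[2:4],P5@[3:4]
[5] read 'a'  n5⇒n1 (via fail)  ** P0@[5:5]
[6] read 'd'  n1⇒n6 (via fail)
[7] read 'a'  n6⇒n1 (via fail)  ** P0@[7:7]
[8] read 'b'  n1⇒n0 (via fail)
[9] read 'a'  n0⇒n1  ** P0@[9:9]
[10] read 'd'  n1⇒n6 (via fail)
[11] read 'd'  n6⇒n7
[12] read 'c'  n7⇒n8  ** P3@[10:12]
[13] read 'a'  n8⇒n1 (via fail)  ** P0@[13:13]
[14] read 'c'  n1⇒n2  ** P1@[13:14]
[15] read 'a'  n2⇒n1 (via fail)  ** P0@[15:15]
[16] read 'd'  n1⇒n6 (via fail)
[17] read 'a'  n6⇒n1 (via fail)  ** P0@[17:17]
[18] read 'c'  n1⇒n2  ** P1@[17:18]
[19] read 'c'  n2⇒n9
[20] read 'd'  n9⇒n5 (via fail)  ** P2@[18:20],P5@[19:20]

Matches: [[4,2],[4,5],[5,0],[7,0],[9,0],[12,3],[13,0],[14,1],[15,0],[17,0],[18,1],[20,2],[20,5]]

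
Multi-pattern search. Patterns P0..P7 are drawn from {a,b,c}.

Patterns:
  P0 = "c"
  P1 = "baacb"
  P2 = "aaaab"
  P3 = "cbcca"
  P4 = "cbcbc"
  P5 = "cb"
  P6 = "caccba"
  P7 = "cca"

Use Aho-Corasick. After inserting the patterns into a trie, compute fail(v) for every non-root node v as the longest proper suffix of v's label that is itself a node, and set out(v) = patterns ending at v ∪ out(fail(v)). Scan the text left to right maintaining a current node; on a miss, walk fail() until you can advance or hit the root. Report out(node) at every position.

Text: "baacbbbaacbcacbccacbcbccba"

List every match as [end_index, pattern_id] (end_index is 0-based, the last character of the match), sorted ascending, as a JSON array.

Build:
Trie (insert patterns):
  0='ε' goto a→7 b→2 c→1
  1='c' goto a→18 b→12 c→23  [P0 ends]
  2='b' goto a→3
  3='ba' goto a→4
  4='baa' goto c→5
  5='baac' goto b→6
  6='baacb' goto ·  [P1 ends]
  7='a' goto a→8
  8='aa' goto a→9
  9='aaa' goto a→10
  10='aaaa' goto b→11
  11='aaaab' goto ·  [P2 ends]
  12='cb' goto c→13  [P5 ends]
  13='cbc' goto b→16 c→14
  14='cbcc' goto a→15
  15='cbcca' goto ·  [P3 ends]
  16='cbcb' goto c→17
  17='cbcbc' goto ·  [P4 ends]
  18='ca' goto c→19
  19='cac' goto c→20
  20='cacc' goto b→21
  21='caccb' goto a→22
  22='caccba' goto ·  [P6 ends]
  23='cc' goto a→24
  24='cca' goto ·  [P7 ends]

BFS fail/out derivation:
  n1('c'): parent n0 fail=0; on 'c' 0 → fail=0;  out {0}∪∅={0}
  n2('b'): parent n0 fail=0; on 'b' 0 → fail=0;  out ∅∪∅=∅
  n7('a'): parent n0 fail=0; on 'a' 0 → fail=0;  out ∅∪∅=∅
  n3('ba'): parent n2 fail=0; on 'a' 0 → fail=7;  out ∅∪∅=∅
  n8('aa'): parent n7 fail=0; on 'a' 0 → fail=7;  out ∅∪∅=∅
  n12('cb'): parent n1 fail=0; on 'b' 0 → fail=2;  out {5}∪∅={5}
  n18('ca'): parent n1 fail=0; on 'a' 0 → fail=7;  out ∅∪∅=∅
  n23('cc'): parent n1 fail=0; on 'c' 0 → fail=1;  out ∅∪{0}={0}
  n4('baa'): parent n3 fail=7; on 'a' 7 → fail=8;  out ∅∪∅=∅
  n9('aaa'): parent n8 fail=7; on 'a' 7 → fail=8;  out ∅∪∅=∅
  n13('cbc'): parent n12 fail=2; on 'c' 2→0 → fail=1;  out ∅∪{0}={0}
  n19('cac'): parent n18 fail=7; on 'c' 7→0 → fail=1;  out ∅∪{0}={0}
  n24('cca'): parent n23 fail=1; on 'a' 1 → fail=18;  out {7}∪∅={7}
  n5('baac'): parent n4 fail=8; on 'c' 8→7→0 → fail=1;  out ∅∪{0}={0}
  n10('aaaa'): parent n9 fail=8; on 'a' 8 → fail=9;  out ∅∪∅=∅
  n14('cbcc'): parent n13 fail=1; on 'c' 1 → fail=23;  out ∅∪{0}={0}
  n16('cbcb'): parent n13 fail=1; on 'b' 1 → fail=12;  out ∅∪{5}={5}
  n20('cacc'): parent n19 fail=1; on 'c' 1 → fail=23;  out ∅∪{0}={0}
  n6('baacb'): parent n5 fail=1; on 'b' 1 → fail=12;  out {1}∪{5}={1,5}
  n11('aaaab'): parent n10 fail=9; on 'b' 9→8→7→0 → fail=2;  out {2}∪∅={2}
  n15('cbcca'): parent n14 fail=23; on 'a' 23 → fail=24;  out {3}∪{7}={3,7}
  n17('cbcbc'): parent n16 fail=12; on 'c' 12 → fail=13;  out {4}∪{0}={0,4}
  n21('caccb'): parent n20 fail=23; on 'b' 23→1 → fail=12;  out ∅∪{5}={5}
  n22('caccba'): parent n21 fail=12; on 'a' 12→2 → fail=3;  out {6}∪∅={6}

Text stream:
[0] read 'b'  n0⇒n2
[1] read 'a'  n2⇒n3
[2] read 'a'  n3⇒n4
[3] read 'c'  n4⇒n5  → match P0@[3:3]
[4] read 'b'  n5⇒n6  → match P1@[0:4],P5@[3:4]
[5] read 'b'  n6⇒n2 ·f
[6] read 'b'  n2⇒n2 ·f
[7] read 'a'  n2⇒n3
[8] read 'a'  n3⇒n4
[9] read 'c'  n4⇒n5  → match P0@[9:9]
[10] read 'b'  n5⇒n6  → match P1@[6:10],P5@[9:10]
[11] read 'c'  n6⇒n13 ·f  → match P0@[11:11]
[12] read 'a'  n13⇒n18 ·f
[13] read 'c'  n18⇒n19  → match P0@[13:13]
[14] read 'b'  n19⇒n12 ·f  → match P5@[13:14]
[15] read 'c'  n12⇒n13  → match P0@[15:15]
[16] read 'c'  n13⇒n14  → match P0@[16:16]
[17] read 'a'  n14⇒n15  → match P3@[13:17],P7@[15:17]
[18] read 'c'  n15⇒n19 ·f  → match P0@[18:18]
[19] read 'b'  n19⇒n12 ·f  → match P5@[18:19]
[20] read 'c'  n12⇒n13  → match P0@[20:20]
[21] read 'b'  n13⇒n16  → match P5@[20:21]
[22] read 'c'  n16⇒n17  → match P0@[22:22],P4@[18:22]
[23] read 'c'  n17⇒n14 ·f  → match P0@[23:23]
[24] read 'b'  n14⇒n12 ·f  → match P5@[23:24]
[25] read 'a'  n12⇒n3 ·f

Result: [[3,0],[4,1],[4,5],[9,0],[10,1],[10,5],[11,0],[13,0],[14,5],[15,0],[16,0],[17,3],[17,7],[18,0],[19,5],[20,0],[21,5],[22,0],[22,4],[23,0],[24,5]]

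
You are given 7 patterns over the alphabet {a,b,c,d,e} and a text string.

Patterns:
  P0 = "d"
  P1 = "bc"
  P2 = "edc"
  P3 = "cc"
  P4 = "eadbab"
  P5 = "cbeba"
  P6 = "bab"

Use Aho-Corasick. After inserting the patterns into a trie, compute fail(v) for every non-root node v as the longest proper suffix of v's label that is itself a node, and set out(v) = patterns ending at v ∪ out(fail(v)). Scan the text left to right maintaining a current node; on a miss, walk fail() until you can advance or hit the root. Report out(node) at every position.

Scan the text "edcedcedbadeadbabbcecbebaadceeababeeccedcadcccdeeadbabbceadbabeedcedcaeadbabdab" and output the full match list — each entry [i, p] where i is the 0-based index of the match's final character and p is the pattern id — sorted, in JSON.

Construct AC machine:
Trie (insert patterns):
  0='ε' goto b→2 c→7 d→1 e→4
  1='d' goto ·  [P0 ends]
  2='b' goto a→18 c→3
  3='bc' goto ·  [P1 ends]
  4='e' goto a→9 d→5
  5='ed' goto c→6
  6='edc' goto ·  [P2 ends]
  7='c' goto b→14 c→8
  8='cc' goto ·  [P3 ends]
  9='ea' goto d→10
  10='ead' goto b→11
  11='eadb' goto a→12
  12='eadba' goto b→13
  13='eadbab' goto ·  [P4 ends]
  14='cb' goto e→15
  15='cbe' goto b→16
  16='cbeb' goto a→17
  17='cbeba' goto ·  [P5 ends]
  18='ba' goto b→19
  19='bab' goto ·  [P6 ends]

Failure links (BFS by depth):
  fail(1) 'd': from fail(0)=0 chase 'd': 0 ⇒ 0;  out={0}∪out(0)={0}
  fail(2) 'b': from fail(0)=0 chase 'b': 0 ⇒ 0;  out=∅∪out(0)=∅
  fail(4) 'e': from fail(0)=0 chase 'e': 0 ⇒ 0;  out=∅∪out(0)=∅
  fail(7) 'c': from fail(0)=0 chase 'c': 0 ⇒ 0;  out=∅∪out(0)=∅
  fail(3) 'bc': from fail(2)=0 chase 'c': 0 ⇒ 7;  out={1}∪out(7)={1}
  fail(5) 'ed': from fail(4)=0 chase 'd': 0 ⇒ 1;  out=∅∪out(1)={0}
  fail(8) 'cc': from fail(7)=0 chase 'c': 0 ⇒ 7;  out={3}∪out(7)={3}
  fail(9) 'ea': from fail(4)=0 chase 'a': 0 ⇒ 0;  out=∅∪out(0)=∅
  fail(14) 'cb': from fail(7)=0 chase 'b': 0 ⇒ 2;  out=∅∪out(2)=∅
  fail(18) 'ba': from fail(2)=0 chase 'a': 0 ⇒ 0;  out=∅∪out(0)=∅
  fail(6) 'edc': from fail(5)=1 chase 'c': 1→0 ⇒ 7;  out={2}∪out(7)={2}
  fail(10) 'ead': from fail(9)=0 chase 'd': 0 ⇒ 1;  out=∅∪out(1)={0}
  fail(15) 'cbe': from fail(14)=2 chase 'e': 2→0 ⇒ 4;  out=∅∪out(4)=∅
  fail(19) 'bab': from fail(18)=0 chase 'b': 0 ⇒ 2;  out={6}∪out(2)={6}
  fail(11) 'eadb': from fail(10)=1 chase 'b': 1→0 ⇒ 2;  out=∅∪out(2)=∅
  fail(16) 'cbeb': from fail(15)=4 chase 'b': 4→0 ⇒ 2;  out=∅∪out(2)=∅
  fail(12) 'eadba': from fail(11)=2 chase 'a': 2 ⇒ 18;  out=∅∪out(18)=∅
  fail(17) 'cbeba': from fail(16)=2 chase 'a': 2 ⇒ 18;  out={5}∪out(18)={5}
  fail(13) 'eadbab': from fail(12)=18 chase 'b': 18 ⇒ 19;  out={4}∪out(19)={4,6}

Scan:
i=0 'e': node 0→4
i=1 'd': node 4→5  emit P0@[1:1]
i=2 'c': node 5→6  emit P2@[0:2]
i=3 'e': node 6→4 (fail-walked)
i=4 'd': node 4→5  emit P0@[4:4]
i=5 'c': node 5→6  emit P2@[3:5]
i=6 'e': node 6→4 (fail-walked)
i=7 'd': node 4→5  emit P0@[7:7]
i=8 'b': node 5→2 (fail-walked)
i=9 'a': node 2→18
i=10 'd': node 18→1 (fail-walked)  emit P0@[10:10]
i=11 'e': node 1→4 (fail-walked)
i=12 'a': node 4→9
i=13 'd': node 9→10  emit P0@[13:13]
i=14 'b': node 10→11
i=15 'a': node 11→12
i=16 'b': node 12→13  emit P4@[11:16],P6@[14:16]
i=17 'b': node 13→2 (fail-walked)
i=18 'c': node 2→3  emit P1@[17:18]
i=19 'e': node 3→4 (fail-walked)
i=20 'c': node 4→7 (fail-walked)
i=21 'b': node 7→14
i=22 'e': node 14→15
i=23 'b': node 15→16
i=24 'a': node 16→17  emit P5@[20:24]
i=25 'a': node 17→0 (fail-walked)
i=26 'd': node 0→1  emit P0@[26:26]
i=27 'c': node 1→7 (fail-walked)
i=28 'e': node 7→4 (fail-walked)
i=29 'e': node 4→4 (fail-walked)
i=30 'a': node 4→9
i=31 'b': node 9→2 (fail-walked)
i=32 'a': node 2→18
i=33 'b': node 18→19  emit P6@[31:33]
i=34 'e': node 19→4 (fail-walked)
i=35 'e': node 4→4 (fail-walked)
i=36 'c': node 4→7 (fail-walked)
i=37 'c': node 7→8  emit P3@[36:37]
i=38 'e': node 8→4 (fail-walked)
i=39 'd': node 4→5  emit P0@[39:39]
i=40 'c': node 5→6  emit P2@[38:40]
i=41 'a': node 6→0 (fail-walked)
i=42 'd': node 0→1  emit P0@[42:42]
i=43 'c': node 1→7 (fail-walked)
i=44 'c': node 7→8  emit P3@[43:44]
i=45 'c': node 8→8 (fail-walked)  emit P3@[44:45]
i=46 'd': node 8→1 (fail-walked)  emit P0@[46:46]
i=47 'e': node 1→4 (fail-walked)
i=48 'e': node 4→4 (fail-walked)
i=49 'a': node 4→9
i=50 'd': node 9→10  emit P0@[50:50]
i=51 'b': node 10→11
i=52 'a': node 11→12
i=53 'b': node 12→13  emit P4@[48:53],P6@[51:53]
i=54 'b': node 13→2 (fail-walked)
i=55 'c': node 2→3  emit P1@[54:55]
i=56 'e': node 3→4 (fail-walked)
i=57 'a': node 4→9
i=58 'd': node 9→10  emit P0@[58:58]
i=59 'b': node 10→11
i=60 'a': node 11→12
i=61 'b': node 12→13  emit P4@[56:61],P6@[59:61]
i=62 'e': node 13→4 (fail-walked)
i=63 'e': node 4→4 (fail-walked)
i=64 'd': node 4→5  emit P0@[64:64]
i=65 'c': node 5→6  emit P2@[63:65]
i=66 'e': node 6→4 (fail-walked)
i=67 'd': node 4→5  emit P0@[67:67]
i=68 'c': node 5→6  emit P2@[66:68]
i=69 'a': node 6→0 (fail-walked)
i=70 'e': node 0→4
i=71 'a': node 4→9
i=72 'd': node 9→10  emit P0@[72:72]
i=73 'b': node 10→11
i=74 'a': node 11→12
i=75 'b': node 12→13  emit P4@[70:75],P6@[73:75]
i=76 'd': node 13→1 (fail-walked)  emit P0@[76:76]
i=77 'a': node 1→0 (fail-walked)
i=78 'b': node 0→2

Result: [[1,0],[2,2],[4,0],[5,2],[7,0],[10,0],[13,0],[16,4],[16,6],[18,1],[24,5],[26,0],[33,6],[37,3],[39,0],[40,2],[42,0],[44,3],[45,3],[46,0],[50,0],[53,4],[53,6],[55,1],[58,0],[61,4],[61,6],[64,0],[65,2],[67,0],[68,2],[72,0],[75,4],[75,6],[76,0]]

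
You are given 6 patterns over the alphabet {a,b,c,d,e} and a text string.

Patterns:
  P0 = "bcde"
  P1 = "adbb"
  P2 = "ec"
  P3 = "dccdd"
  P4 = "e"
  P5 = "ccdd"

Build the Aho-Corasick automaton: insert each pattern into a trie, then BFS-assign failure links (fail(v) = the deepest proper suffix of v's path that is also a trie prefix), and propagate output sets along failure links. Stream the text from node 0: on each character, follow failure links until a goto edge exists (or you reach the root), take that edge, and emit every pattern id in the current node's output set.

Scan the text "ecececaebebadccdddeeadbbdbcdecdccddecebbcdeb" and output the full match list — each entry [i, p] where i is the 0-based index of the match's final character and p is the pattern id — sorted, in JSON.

Build:
Trie (insert patterns):
  0='ε' goto a→5 b→1 c→16 d→11 e→9
  1='b' goto c→2
  2='bc' goto d→3
  3='bcd' goto e→4
  4='bcde' goto ·  [P0 ends]
  5='a' goto d→6
  6='ad' goto b→7
  7='adb' goto b→8
  8='adbb' goto ·  [P1 ends]
  9='e' goto c→10  [P4 ends]
  10='ec' goto ·  [P2 ends]
  11='d' goto c→12
  12='dc' goto c→13
  13='dcc' goto d→14
  14='dccd' goto d→15
  15='dccdd' goto ·  [P3 ends]
  16='c' goto c→17
  17='cc' goto d→18
  18='ccd' goto d→19
  19='ccdd' goto ·  [P5 ends]

BFS fail/out derivation:
  fail(1) 'b': from fail(0)=0 chase 'b': 0 ⇒ 0;  out=∅∪out(0)=∅
  fail(5) 'a': from fail(0)=0 chase 'a': 0 ⇒ 0;  out=∅∪out(0)=∅
  fail(9) 'e': from fail(0)=0 chase 'e': 0 ⇒ 0;  out={4}∪out(0)={4}
  fail(11) 'd': from fail(0)=0 chase 'd': 0 ⇒ 0;  out=∅∪out(0)=∅
  fail(16) 'c': from fail(0)=0 chase 'c': 0 ⇒ 0;  out=∅∪out(0)=∅
  fail(2) 'bc': from fail(1)=0 chase 'c': 0 ⇒ 16;  out=∅∪out(16)=∅
  fail(6) 'ad': from fail(5)=0 chase 'd': 0 ⇒ 11;  out=∅∪out(11)=∅
  fail(10) 'ec': from fail(9)=0 chase 'c': 0 ⇒ 16;  out={2}∪out(16)={2}
  fail(12) 'dc': from fail(11)=0 chase 'c': 0 ⇒ 16;  out=∅∪out(16)=∅
  fail(17) 'cc': from fail(16)=0 chase 'c': 0 ⇒ 16;  out=∅∪out(16)=∅
  fail(3) 'bcd': from fail(2)=16 chase 'd': 16→0 ⇒ 11;  out=∅∪out(11)=∅
  fail(7) 'adb': from fail(6)=11 chase 'b': 11→0 ⇒ 1;  out=∅∪out(1)=∅
  fail(13) 'dcc': from fail(12)=16 chase 'c': 16 ⇒ 17;  out=∅∪out(17)=∅
  fail(18) 'ccd': from fail(17)=16 chase 'd': 16→0 ⇒ 11;  out=∅∪out(11)=∅
  fail(4) 'bcde': from fail(3)=11 chase 'e': 11→0 ⇒ 9;  out={0}∪out(9)={0,4}
  fail(8) 'adbb': from fail(7)=1 chase 'b': 1→0 ⇒ 1;  out={1}∪out(1)={1}
  fail(14) 'dccd': from fail(13)=17 chase 'd': 17 ⇒ 18;  out=∅∪out(18)=∅
  fail(19) 'ccdd': from fail(18)=11 chase 'd': 11→0 ⇒ 11;  out={5}∪out(11)={5}
  fail(15) 'dccdd': from fail(14)=18 chase 'd': 18 ⇒ 19;  out={3}∪out(19)={3,5}

Run:
i=0 'e': node 0→9  → match P4@[0:0]
i=1 'c': node 9→10  → match P2@[0:1]
i=2 'e': node 10→9 (via fail)  → match P4@[2:2]
i=3 'c': node 9→10  → match P2@[2:3]
i=4 'e': node 10→9 (via fail)  → match P4@[4:4]
i=5 'c': node 9→10  → match P2@[4:5]
i=6 'a': node 10→5 (via fail)
i=7 'e': node 5→9 (via fail)  → match P4@[7:7]
i=8 'b': node 9→1 (via fail)
i=9 'e': node 1→9 (via fail)  → match P4@[9:9]
i=10 'b': node 9→1 (via fail)
i=11 'a': node 1→5 (via fail)
i=12 'd': node 5→6
i=13 'c': node 6→12 (via fail)
i=14 'c': node 12→13
i=15 'd': node 13→14
i=16 'd': node 14→15  → match P3@[12:16],P5@[13:16]
i=17 'd': node 15→11 (via fail)
i=18 'e': node 11→9 (via fail)  → match P4@[18:18]
i=19 'e': node 9→9 (via fail)  → match P4@[19:19]
i=20 'a': node 9→5 (via fail)
i=21 'd': node 5→6
i=22 'b': node 6→7
i=23 'b': node 7→8  → match P1@[20:23]
i=24 'd': node 8→11 (via fail)
i=25 'b': node 11→1 (via fail)
i=26 'c': node 1→2
i=27 'd': node 2→3
i=28 'e': node 3→4  → match P0@[25:28],P4@[28:28]
i=29 'c': node 4→10 (via fail)  → match P2@[28:29]
i=30 'd': node 10→11 (via fail)
i=31 'c': node 11→12
i=32 'c': node 12→13
i=33 'd': node 13→14
i=34 'd': node 14→15  → match P3@[30:34],P5@[31:34]
i=35 'e': node 15→9 (via fail)  → match P4@[35:35]
i=36 'c': node 9→10  → match P2@[35:36]
i=37 'e': node 10→9 (via fail)  → match P4@[37:37]
i=38 'b': node 9→1 (via fail)
i=39 'b': node 1→1 (via fail)
i=40 'c': node 1→2
i=41 'd': node 2→3
i=42 'e': node 3→4  → match P0@[39:42],P4@[42:42]
i=43 'b': node 4→1 (via fail)

All matches (sorted): [[0,4],[1,2],[2,4],[3,2],[4,4],[5,2],[7,4],[9,4],[16,3],[16,5],[18,4],[19,4],[23,1],[28,0],[28,4],[29,2],[34,3],[34,5],[35,4],[36,2],[37,4],[42,0],[42,4]]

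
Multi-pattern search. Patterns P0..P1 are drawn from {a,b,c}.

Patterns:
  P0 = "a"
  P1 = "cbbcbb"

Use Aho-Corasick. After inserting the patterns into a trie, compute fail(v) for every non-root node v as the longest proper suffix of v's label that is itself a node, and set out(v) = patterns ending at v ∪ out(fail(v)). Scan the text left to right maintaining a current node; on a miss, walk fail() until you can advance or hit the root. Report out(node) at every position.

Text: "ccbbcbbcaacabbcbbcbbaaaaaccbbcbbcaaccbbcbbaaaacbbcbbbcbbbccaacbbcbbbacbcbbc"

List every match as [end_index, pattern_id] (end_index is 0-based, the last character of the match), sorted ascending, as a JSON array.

Build:
Trie (insert patterns):
  0='ε' goto a→1 c→2
  1='a' goto ·  [P0 ends]
  2='c' goto b→3
  3='cb' goto b→4
  4='cbb' goto c→5
  5='cbbc' goto b→6
  6='cbbcb' goto b→7
  7='cbbcbb' goto ·  [P1 ends]

Failure links (BFS by depth):
  n1('a'): parent n0 fail=0; on 'a' 0 → fail=0;  out {0}∪∅={0}
  n2('c'): parent n0 fail=0; on 'c' 0 → fail=0;  out ∅∪∅=∅
  n3('cb'): parent n2 fail=0; on 'b' 0 → fail=0;  out ∅∪∅=∅
  n4('cbb'): parent n3 fail=0; on 'b' 0 → fail=0;  out ∅∪∅=∅
  n5('cbbc'): parent n4 fail=0; on 'c' 0 → fail=2;  out ∅∪∅=∅
  n6('cbbcb'): parent n5 fail=2; on 'b' 2 → fail=3;  out ∅∪∅=∅
  n7('cbbcbb'): parent n6 fail=3; on 'b' 3 → fail=4;  out {1}∪∅={1}

Text stream:
i=0 'c': node 0→2
i=1 'c': node 2→2 ·f
i=2 'b': node 2→3
i=3 'b': node 3→4
i=4 'c': node 4→5
i=5 'b': node 5→6
i=6 'b': node 6→7  → match P1@[1:6]
i=7 'c': node 7→5 ·f
i=8 'a': node 5→1 ·f  → match P0@[8:8]
i=9 'a': node 1→1 ·f  → match P0@[9:9]
i=10 'c': node 1→2 ·f
i=11 'a': node 2→1 ·f  → match P0@[11:11]
i=12 'b': node 1→0 ·f
i=13 'b': node 0→0
i=14 'c': node 0→2
i=15 'b': node 2→3
i=16 'b': node 3→4
i=17 'c': node 4→5
i=18 'b': node 5→6
i=19 'b': node 6→7  → match P1@[14:19]
i=20 'a': node 7→1 ·f  → match P0@[20:20]
i=21 'a': node 1→1 ·f  → match P0@[21:21]
i=22 'a': node 1→1 ·f  → match P0@[22:22]
i=23 'a': node 1→1 ·f  → match P0@[23:23]
i=24 'a': node 1→1 ·f  → match P0@[24:24]
i=25 'c': node 1→2 ·f
i=26 'c': node 2→2 ·f
i=27 'b': node 2→3
i=28 'b': node 3→4
i=29 'c': node 4→5
i=30 'b': node 5→6
i=31 'b': node 6→7  → match P1@[26:31]
i=32 'c': node 7→5 ·f
i=33 'a': node 5→1 ·f  → match P0@[33:33]
i=34 'a': node 1→1 ·f  → match P0@[34:34]
i=35 'c': node 1→2 ·f
i=36 'c': node 2→2 ·f
i=37 'b': node 2→3
i=38 'b': node 3→4
i=39 'c': node 4→5
i=40 'b': node 5→6
i=41 'b': node 6→7  → match P1@[36:41]
i=42 'a': node 7→1 ·f  → match P0@[42:42]
i=43 'a': node 1→1 ·f  → match P0@[43:43]
i=44 'a': node 1→1 ·f  → match P0@[44:44]
i=45 'a': node 1→1 ·f  → match P0@[45:45]
i=46 'c': node 1→2 ·f
i=47 'b': node 2→3
i=48 'b': node 3→4
i=49 'c': node 4→5
i=50 'b': node 5→6
i=51 'b': node 6→7  → match P1@[46:51]
i=52 'b': node 7→0 ·f
i=53 'c': node 0→2
i=54 'b': node 2→3
i=55 'b': node 3→4
i=56 'b': node 4→0 ·f
i=57 'c': node 0→2
i=58 'c': node 2→2 ·f
i=59 'a': node 2→1 ·f  → match P0@[59:59]
i=60 'a': node 1→1 ·f  → match P0@[60:60]
i=61 'c': node 1→2 ·f
i=62 'b': node 2→3
i=63 'b': node 3→4
i=64 'c': node 4→5
i=65 'b': node 5→6
i=66 'b': node 6→7  → match P1@[61:66]
i=67 'b': node 7→0 ·f
i=68 'a': node 0→1  → match P0@[68:68]
i=69 'c': node 1→2 ·f
i=70 'b': node 2→3
i=71 'c': node 3→2 ·f
i=72 'b': node 2→3
i=73 'b': node 3→4
i=74 'c': node 4→5

Matches: [[6,1],[8,0],[9,0],[11,0],[19,1],[20,0],[21,0],[22,0],[23,0],[24,0],[31,1],[33,0],[34,0],[41,1],[42,0],[43,0],[44,0],[45,0],[51,1],[59,0],[60,0],[66,1],[68,0]]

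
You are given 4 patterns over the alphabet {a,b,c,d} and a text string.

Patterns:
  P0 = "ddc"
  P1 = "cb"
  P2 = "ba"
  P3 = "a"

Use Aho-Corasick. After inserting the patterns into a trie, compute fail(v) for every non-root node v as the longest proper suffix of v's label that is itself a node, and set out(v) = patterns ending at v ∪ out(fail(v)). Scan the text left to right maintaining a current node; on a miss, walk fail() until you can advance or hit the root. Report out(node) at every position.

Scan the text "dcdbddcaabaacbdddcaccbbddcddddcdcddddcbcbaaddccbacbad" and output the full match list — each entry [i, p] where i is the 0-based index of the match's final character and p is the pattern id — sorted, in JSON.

Build:
Trie nodes:
  n0 'ε': a→8 b→6 c→4 d→1
  n1 'd': d→2
  n2 'dd': c→3
  n3 'ddc': ·  [P0 ends]
  n4 'c': b→5
  n5 'cb': ·  [P1 ends]
  n6 'b': a→7
  n7 'ba': ·  [P2 ends]
  n8 'a': ·  [P3 ends]

BFS fail/out derivation:
  fail(1) 'd': from fail(0)=0 chase 'd': 0 ⇒ 0;  out=∅∪out(0)=∅
  fail(4) 'c': from fail(0)=0 chase 'c': 0 ⇒ 0;  out=∅∪out(0)=∅
  fail(6) 'b': from fail(0)=0 chase 'b': 0 ⇒ 0;  out=∅∪out(0)=∅
  fail(8) 'a': from fail(0)=0 chase 'a': 0 ⇒ 0;  out={3}∪out(0)={3}
  fail(2) 'dd': from fail(1)=0 chase 'd': 0 ⇒ 1;  out=∅∪out(1)=∅
  fail(5) 'cb': from fail(4)=0 chase 'b': 0 ⇒ 6;  out={1}∪out(6)={1}
  fail(7) 'ba': from fail(6)=0 chase 'a': 0 ⇒ 8;  out={2}∪out(8)={2,3}
  fail(3) 'ddc': from fail(2)=1 chase 'c': 1→0 ⇒ 4;  out={0}∪out(4)={0}

Scan:
[0] read 'd'  n0⇒n1
[1] read 'c'  n1⇒n4 (via fail)
[2] read 'd'  n4⇒n1 (via fail)
[3] read 'b'  n1⇒n6 (via fail)
[4] read 'd'  n6⇒n1 (via fail)
[5] read 'd'  n1⇒n2
[6] read 'c'  n2⇒n3  ** P0@[4:6]
[7] read 'a'  n3⇒n8 (via fail)  ** P3@[7:7]
[8] read 'a'  n8⇒n8 (via fail)  ** P3@[8:8]
[9] read 'b'  n8⇒n6 (via fail)
[10] read 'a'  n6⇒n7  ** P2@[9:10],P3@[10:10]
[11] read 'a'  n7⇒n8 (via fail)  ** P3@[11:11]
[12] read 'c'  n8⇒n4 (via fail)
[13] read 'b'  n4⇒n5  ** P1@[12:13]
[14] read 'd'  n5⇒n1 (via fail)
[15] read 'd'  n1⇒n2
[16] read 'd'  n2⇒n2 (via fail)
[17] read 'c'  n2⇒n3  ** P0@[15:17]
[18] read 'a'  n3⇒n8 (via fail)  ** P3@[18:18]
[19] read 'c'  n8⇒n4 (via fail)
[20] read 'c'  n4⇒n4 (via fail)
[21] read 'b'  n4⇒n5  ** P1@[20:21]
[22] read 'b'  n5⇒n6 (via fail)
[23] read 'd'  n6⇒n1 (via fail)
[24] read 'd'  n1⇒n2
[25] read 'c'  n2⇒n3  ** P0@[23:25]
[26] read 'd'  n3⇒n1 (via fail)
[27] read 'd'  n1⇒n2
[28] read 'd'  n2⇒n2 (via fail)
[29] read 'd'  n2⇒n2 (via fail)
[30] read 'c'  n2⇒n3  ** P0@[28:30]
[31] read 'd'  n3⇒n1 (via fail)
[32] read 'c'  n1⇒n4 (via fail)
[33] read 'd'  n4⇒n1 (via fail)
[34] read 'd'  n1⇒n2
[35] read 'd'  n2⇒n2 (via fail)
[36] read 'd'  n2⇒n2 (via fail)
[37] read 'c'  n2⇒n3  ** P0@[35:37]
[38] read 'b'  n3⇒n5 (via fail)  ** P1@[37:38]
[39] read 'c'  n5⇒n4 (via fail)
[40] read 'b'  n4⇒n5  ** P1@[39:40]
[41] read 'a'  n5⇒n7 (via fail)  ** P2@[40:41],P3@[41:41]
[42] read 'a'  n7⇒n8 (via fail)  ** P3@[42:42]
[43] read 'd'  n8⇒n1 (via fail)
[44] read 'd'  n1⇒n2
[45] read 'c'  n2⇒n3  ** P0@[43:45]
[46] read 'c'  n3⇒n4 (via fail)
[47] read 'b'  n4⇒n5  ** P1@[46:47]
[48] read 'a'  n5⇒n7 (via fail)  ** P2@[47:48],P3@[48:48]
[49] read 'c'  n7⇒n4 (via fail)
[50] read 'b'  n4⇒n5  ** P1@[49:50]
[51] read 'a'  n5⇒n7 (via fail)  ** P2@[50:51],P3@[51:51]
[52] read 'd'  n7⇒n1 (via fail)

Matches: [[6,0],[7,3],[8,3],[10,2],[10,3],[11,3],[13,1],[17,0],[18,3],[21,1],[25,0],[30,0],[37,0],[38,1],[40,1],[41,2],[41,3],[42,3],[45,0],[47,1],[48,2],[48,3],[50,1],[51,2],[51,3]]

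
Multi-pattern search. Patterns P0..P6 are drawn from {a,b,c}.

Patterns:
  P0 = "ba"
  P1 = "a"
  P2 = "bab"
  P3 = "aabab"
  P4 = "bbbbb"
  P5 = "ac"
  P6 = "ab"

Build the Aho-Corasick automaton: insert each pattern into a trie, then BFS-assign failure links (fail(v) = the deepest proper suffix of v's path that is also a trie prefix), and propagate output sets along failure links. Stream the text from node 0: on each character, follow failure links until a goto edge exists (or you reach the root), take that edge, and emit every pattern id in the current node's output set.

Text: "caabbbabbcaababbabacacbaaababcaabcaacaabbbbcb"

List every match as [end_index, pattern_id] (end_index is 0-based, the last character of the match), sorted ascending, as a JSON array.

Construct AC machine:
Trie nodes:
  0='ε' goto a→3 b→1
  1='b' goto a→2 b→9
  2='ba' goto b→4  [P0 ends]
  3='a' goto a→5 b→14 c→13  [P1 ends]
  4='bab' goto ·  [P2 ends]
  5='aa' goto b→6
  6='aab' goto a→7
  7='aaba' goto b→8
  8='aabab' goto ·  [P3 ends]
  9='bb' goto b→10
  10='bbb' goto b→11
  11='bbbb' goto b→12
  12='bbbbb' goto ·  [P4 ends]
  13='ac' goto ·  [P5 ends]
  14='ab' goto ·  [P6 ends]

BFS fail/out derivation:
  fail(1) 'b': from fail(0)=0 chase 'b': 0 ⇒ 0;  out=∅∪out(0)=∅
  fail(3) 'a': from fail(0)=0 chase 'a': 0 ⇒ 0;  out={1}∪out(0)={1}
  fail(2) 'ba': from fail(1)=0 chase 'a': 0 ⇒ 3;  out={0}∪out(3)={0,1}
  fail(5) 'aa': from fail(3)=0 chase 'a': 0 ⇒ 3;  out=∅∪out(3)={1}
  fail(9) 'bb': from fail(1)=0 chase 'b': 0 ⇒ 1;  out=∅∪out(1)=∅
  fail(13) 'ac': from fail(3)=0 chase 'c': 0 ⇒ 0;  out={5}∪out(0)={5}
  fail(14) 'ab': from fail(3)=0 chase 'b': 0 ⇒ 1;  out={6}∪out(1)={6}
  fail(4) 'bab': from fail(2)=3 chase 'b': 3 ⇒ 14;  out={2}∪out(14)={2,6}
  fail(6) 'aab': from fail(5)=3 chase 'b': 3 ⇒ 14;  out=∅∪out(14)={6}
  fail(10) 'bbb': from fail(9)=1 chase 'b': 1 ⇒ 9;  out=∅∪out(9)=∅
  fail(7) 'aaba': from fail(6)=14 chase 'a': 14→1 ⇒ 2;  out=∅∪out(2)={0,1}
  fail(11) 'bbbb': from fail(10)=9 chase 'b': 9 ⇒ 10;  out=∅∪out(10)=∅
  fail(8) 'aabab': from fail(7)=2 chase 'b': 2 ⇒ 4;  out={3}∪out(4)={2,3,6}
  fail(12) 'bbbbb': from fail(11)=10 chase 'b': 10 ⇒ 11;  out={4}∪out(11)={4}

Text stream:
pos 0 'c': at 0
pos 1 'a': at 3  → match P1@[1:1]
pos 2 'a': at 5  → match P1@[2:2]
pos 3 'b': at 6  → match P6@[2:3]
pos 4 'b': at 9 ·f
pos 5 'b': at 10
pos 6 'a': at 2 ·f  → match P0@[5:6],P1@[6:6]
pos 7 'b': at 4  → match P2@[5:7],P6@[6:7]
pos 8 'b': at 9 ·f
pos 9 'c': at 0 ·f
pos 10 'a': at 3  → match P1@[10:10]
pos 11 'a': at 5  → match P1@[11:11]
pos 12 'b': at 6  → match P6@[11:12]
pos 13 'a': at 7  → match P0@[12:13],P1@[13:13]
pos 14 'b': at 8  → match P2@[12:14],P3@[10:14],P6@[13:14]
pos 15 'b': at 9 ·f
pos 16 'a': at 2 ·f  → match P0@[15:16],P1@[16:16]
pos 17 'b': at 4  → match P2@[15:17],P6@[16:17]
pos 18 'a': at 2 ·f  → match P0@[17:18],P1@[18:18]
pos 19 'c': at 13 ·f  → match P5@[18:19]
pos 20 'a': at 3 ·f  → match P1@[20:20]
pos 21 'c': at 13  → match P5@[20:21]
pos 22 'b': at 1 ·f
pos 23 'a': at 2  → match P0@[22:23],P1@[23:23]
pos 24 'a': at 5 ·f  → match P1@[24:24]
pos 25 'a': at 5 ·f  → match P1@[25:25]
pos 26 'b': at 6  → match P6@[25:26]
pos 27 'a': at 7  → match P0@[26:27],P1@[27:27]
pos 28 'b': at 8  → match P2@[26:28],P3@[24:28],P6@[27:28]
pos 29 'c': at 0 ·f
pos 30 'a': at 3  → match P1@[30:30]
pos 31 'a': at 5  → match P1@[31:31]
pos 32 'b': at 6  → match P6@[31:32]
pos 33 'c': at 0 ·f
pos 34 'a': at 3  → match P1@[34:34]
pos 35 'a': at 5  → match P1@[35:35]
pos 36 'c': at 13 ·f  → match P5@[35:36]
pos 37 'a': at 3 ·f  → match P1@[37:37]
pos 38 'a': at 5  → match P1@[38:38]
pos 39 'b': at 6  → match P6@[38:39]
pos 40 'b': at 9 ·f
pos 41 'b': at 10
pos 42 'b': at 11
pos 43 'c': at 0 ·f
pos 44 'b': at 1

Matches: [[1,1],[2,1],[3,6],[6,0],[6,1],[7,2],[7,6],[10,1],[11,1],[12,6],[13,0],[13,1],[14,2],[14,3],[14,6],[16,0],[16,1],[17,2],[17,6],[18,0],[18,1],[19,5],[20,1],[21,5],[23,0],[23,1],[24,1],[25,1],[26,6],[27,0],[27,1],[28,2],[28,3],[28,6],[30,1],[31,1],[32,6],[34,1],[35,1],[36,5],[37,1],[38,1],[39,6]]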